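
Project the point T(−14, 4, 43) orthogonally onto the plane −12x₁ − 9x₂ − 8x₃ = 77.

(-26, -5, 35)

The perpendicular from T has direction n = (−12, −9, −8): r = (−14, 4, 43) + λ(−12, −9, −8).
Substitute into the plane: n·(T + λn) = 77 gives -212 + 289λ = 77, so λ = 1.
Foot = (−14, 4, 43) + 1·(−12, −9, −8) = (−26, −5, 35).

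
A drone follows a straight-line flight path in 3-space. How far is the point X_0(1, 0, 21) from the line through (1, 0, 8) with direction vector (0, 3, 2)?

3√13

Direction vector d = (0, 3, 2).
AP = (0, 0, 13), and AP × d = (-39, 0, 0).
|AP × d|² = 1521 and |d|² = 13, so the distance is √(1521/13) = √117 = 3√13.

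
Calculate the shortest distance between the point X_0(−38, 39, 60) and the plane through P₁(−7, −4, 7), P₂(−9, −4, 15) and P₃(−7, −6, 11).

5√21/7

P₁P₂ = (−2, 0, 8) and P₁P₃ = (0, −2, 4), so a normal is n = P₁P₂ × P₁P₃ = (16, 8, 4).
n = (16, 8, 4); n·P − (-116) = 60; |n| = 4√21; distance = 60/(4√21) = 15/√21.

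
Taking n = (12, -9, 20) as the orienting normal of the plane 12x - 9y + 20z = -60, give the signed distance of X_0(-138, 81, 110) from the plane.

n·X_0 − (-60) = -125.
|n| = 25, so the signed distance is -125/25 = -5.

-5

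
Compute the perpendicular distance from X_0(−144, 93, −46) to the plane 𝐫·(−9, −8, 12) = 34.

2

d = |(-9)·(-144) + (-8)·93 + 12·(-46) − 34| / √(81 + 64 + 144) = |-34| / 17 = 2.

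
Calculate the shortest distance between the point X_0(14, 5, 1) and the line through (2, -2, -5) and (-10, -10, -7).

√17

A direction vector is d = (-12, -8, -2).
AP = (12, 7, 6); AP·d = -212, |AP|² = 229, |d|² = 212.
distance² = |AP|² − (AP·d)²/|d|² = 229 − 44944/212 = 17, so the distance is √17.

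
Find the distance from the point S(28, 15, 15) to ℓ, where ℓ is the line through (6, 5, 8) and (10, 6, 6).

A direction vector is d = (4, 1, -2).
AP = (22, 10, 7), and AP × d = (-27, 72, -18).
|AP × d|² = 6237 and |d|² = 21, so the distance is √(6237/21) = √297 = 3√33.

3√33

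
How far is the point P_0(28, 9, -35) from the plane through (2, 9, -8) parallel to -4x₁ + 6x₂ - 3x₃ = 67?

Parallel planes share the normal n = (-4, 6, -3); since (2, 9, -8) lies on the plane, its equation is -4x₁ + 6x₂ - 3x₃ = 70.
d = |(-4)·28 + 6·9 + (-3)·(-35) − 70| / √(16 + 36 + 9) = |-23| / √61 = 23√61/61.

23/√61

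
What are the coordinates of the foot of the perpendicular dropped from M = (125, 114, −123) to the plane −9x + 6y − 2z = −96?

The perpendicular from M has direction n = (−9, 6, −2): r = (125, 114, −123) + μ(−9, 6, −2).
Substitute into the plane: n·(M + μn) = -96 gives -195 + 121μ = -96, so μ = 9/11.
Foot = (125, 114, −123) + (9/11)·(−9, 6, −2) = (1294/11, 1308/11, −1371/11).

(1294/11, 1308/11, -1371/11)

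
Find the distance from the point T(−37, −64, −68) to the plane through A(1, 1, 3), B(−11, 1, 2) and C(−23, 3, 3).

2

AB = (−12, 0, −1) and AC = (−24, 2, 0), so a normal is n = AB × AC = (2, 24, −24).
Then n·(−37, −64, −68) − (−46) = 68.
|n| = √(4 + 576 + 576) = 34, so the distance is |68|/34 = 2.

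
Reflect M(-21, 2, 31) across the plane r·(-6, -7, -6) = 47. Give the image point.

n = (-6, -7, -6), |n|² = 121, n·M − 47 = -121, so t = -121/121 = -1.
Foot F = M − (-1)·n = (-27, -5, 25); the reflection is 2F − M = (-33, -12, 19).

(-33, -12, 19)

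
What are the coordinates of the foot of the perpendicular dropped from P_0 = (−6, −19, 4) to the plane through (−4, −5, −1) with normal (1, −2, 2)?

(-10, -11, -4)

The perpendicular from P_0 has direction n = (1, −2, 2): r = (−6, −19, 4) + μ(1, −2, 2).
Substitute into the plane: n·(P_0 + μn) = 4 gives 40 + 9μ = 4, so μ = -4.
Foot = (−6, −19, 4) + (-4)·(1, −2, 2) = (−10, −11, −4).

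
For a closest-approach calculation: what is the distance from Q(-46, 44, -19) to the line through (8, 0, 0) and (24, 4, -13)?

A direction vector is d = (16, 4, -13).
AP = (-54, 44, -19); AP·d = -441, |AP|² = 5213, |d|² = 441.
distance² = |AP|² − (AP·d)²/|d|² = 5213 − 194481/441 = 4772, so the distance is 2√1193.

2√1193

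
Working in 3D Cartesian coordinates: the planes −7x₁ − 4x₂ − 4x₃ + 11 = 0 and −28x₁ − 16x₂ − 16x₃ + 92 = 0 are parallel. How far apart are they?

4/3

Divide the second equation by 4 to match normals: −7x₁ − 4x₂ − 4x₃ = -23.
With common normal n = (−7, −4, −4) (|n| = 9), the distance is |(-11) − (-23)|/|n| = 12/9 = 4/3.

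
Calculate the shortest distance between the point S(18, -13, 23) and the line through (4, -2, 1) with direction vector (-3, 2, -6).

Direction vector d = (-3, 2, -6).
AP = (14, -11, 22); AP·d = -196, |AP|² = 801, |d|² = 49.
distance² = |AP|² − (AP·d)²/|d|² = 801 − 38416/49 = 17, so the distance is √17.

√17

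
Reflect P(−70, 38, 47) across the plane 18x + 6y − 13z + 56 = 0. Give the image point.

(38, 74, -31)

With n = (18, 6, −13), the signed offset is (n·P − (-56))/|n|² = -1587/529 = -3.
P' = P − 2t·n = (−70, 38, 47) − (-6)·(18, 6, −13) = (38, 74, −31).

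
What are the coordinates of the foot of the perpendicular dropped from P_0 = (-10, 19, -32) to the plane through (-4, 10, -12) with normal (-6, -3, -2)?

(-4, 22, -30)

n = (-6, -3, -2), |n|² = 49, and n·P_0 − 18 = 49.
t = 49/49 = 1, so the foot is P_0 − t·n = (-10, 19, -32) − 1·(-6, -3, -2) = (-4, 22, -30).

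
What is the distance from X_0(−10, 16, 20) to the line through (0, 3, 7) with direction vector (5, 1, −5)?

3√26

Direction vector d = (5, 1, −5).
AP = (−10, 13, 13); AP·d = -102, |AP|² = 438, |d|² = 51.
distance² = |AP|² − (AP·d)²/|d|² = 438 − 10404/51 = 234, so the distance is 3√26.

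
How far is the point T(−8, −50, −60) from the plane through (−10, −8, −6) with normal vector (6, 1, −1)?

The plane has equation n·(r − (−10, −8, −6)) = 0, i.e. n·r = -62.
Then n·(−8, −50, −60) − (−62) = 24.
|n| = √(36 + 1 + 1) = √38, so the distance is |24|/√38 = 24/√38.

12√38/19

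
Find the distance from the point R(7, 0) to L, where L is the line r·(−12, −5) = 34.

118/13

d = |(-12)·7 + (-5)·0 − 34| / √(144 + 25) = |-118|/13 = 118/13.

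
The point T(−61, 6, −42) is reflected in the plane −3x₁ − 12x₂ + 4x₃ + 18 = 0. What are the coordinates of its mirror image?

(-811/13, 6/13, -522/13)

n = (−3, −12, 4), |n|² = 169, n·T − (-18) = -39, so t = -39/169 = -3/13.
Foot F = T − (-3/13)·n = (−802/13, 42/13, −534/13); the reflection is 2F − T = (−811/13, 6/13, −522/13).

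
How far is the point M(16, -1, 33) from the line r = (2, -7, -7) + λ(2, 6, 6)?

Direction vector d = (2, 6, 6).
AP = (14, 6, 40), and AP × d = (-204, -4, 72).
|AP × d|² = 46816 and |d|² = 76, so the distance is √(46816/76) = √616 = 2√154.

2√154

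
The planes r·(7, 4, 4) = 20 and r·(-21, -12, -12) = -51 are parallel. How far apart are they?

Divide the second equation by -3 to match normals: 7x₁ + 4x₂ + 4x₃ = 17.
Both planes have normal n = (7, 4, 4), |n| = 9. Any point on the first plane is at distance |17 − 20|/|n| = 3/9 = 1/3 from the second.

1/3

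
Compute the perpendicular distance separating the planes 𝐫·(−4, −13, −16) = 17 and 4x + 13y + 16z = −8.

Divide the second equation by -1 to match normals: −4x − 13y − 16z = 8.
With common normal n = (−4, −13, −16) (|n| = 21), the distance is |17 − 8|/|n| = 9/21 = 3/7.

3/7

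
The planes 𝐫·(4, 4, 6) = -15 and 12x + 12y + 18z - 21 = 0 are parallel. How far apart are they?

11√17/17

Divide the second equation by 3 to match normals: 4x + 4y + 6z = 7.
With common normal n = (4, 4, 6) (|n| = 2√17), the distance is |(-15) − 7|/|n| = 22/(2√17) = 11√17/17.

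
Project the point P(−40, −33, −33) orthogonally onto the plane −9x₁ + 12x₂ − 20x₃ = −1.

(-31, -45, -13)

The perpendicular from P has direction n = (−9, 12, −20): r = (−40, −33, −33) + μ(−9, 12, −20).
Substitute into the plane: n·(P + μn) = -1 gives 624 + 625μ = -1, so μ = -1.
Foot = (−40, −33, −33) + (-1)·(−9, 12, −20) = (−31, −45, −13).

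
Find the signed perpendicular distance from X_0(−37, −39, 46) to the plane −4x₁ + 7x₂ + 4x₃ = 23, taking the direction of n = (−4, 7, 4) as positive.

4

n·X_0 − 23 = 36.
|n| = 9, so the signed distance is 36/9 = 4.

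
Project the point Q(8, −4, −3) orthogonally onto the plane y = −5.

(8, -5, -3)

The perpendicular from Q has direction n = (0, 1, 0): r = (8, −4, −3) + λ(0, 1, 0).
Substitute into the plane: n·(Q + λn) = -5 gives -4 + 1λ = -5, so λ = -1.
Foot = (8, −4, −3) + (-1)·(0, 1, 0) = (8, −5, −3).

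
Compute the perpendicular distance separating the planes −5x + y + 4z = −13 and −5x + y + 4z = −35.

Both planes have normal n = (−5, 1, 4), |n| = √42. Any point on the first plane is at distance |(-35) − (-13)|/|n| = 22/√42 from the second.

22/√42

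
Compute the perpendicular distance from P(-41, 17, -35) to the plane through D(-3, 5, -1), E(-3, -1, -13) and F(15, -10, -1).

8√70/35

DE = (0, -6, -12) and DF = (18, -15, 0), so a normal is n = DE × DF = (-180, -216, 108).
Then n·(-41, 17, -35) - (-648) = 576.
|n| = √(32400 + 46656 + 11664) = 36√70, so the distance is |576|/(36√70) = 8√70/35.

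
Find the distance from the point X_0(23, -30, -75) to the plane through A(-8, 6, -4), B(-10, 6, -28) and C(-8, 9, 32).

11/17

AB = (-2, 0, -24) and AC = (0, 3, 36), so a normal is n = AB × AC = (72, 72, -6).
Then n·(23, -30, -75) - (-120) = 66.
|n| = √(5184 + 5184 + 36) = 102, so the distance is |66|/102 = 11/17.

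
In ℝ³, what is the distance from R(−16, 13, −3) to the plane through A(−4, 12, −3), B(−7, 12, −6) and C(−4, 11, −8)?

AB = (−3, 0, −3) and AC = (0, −1, −5), so a normal is n = AB × AC = (−3, −15, 3).
Then n·(−16, 13, −3) − (−177) = 21.
|n| = √(9 + 225 + 9) = 9√3, so the distance is |21|/(9√3) = 7√3/9.

7√3/9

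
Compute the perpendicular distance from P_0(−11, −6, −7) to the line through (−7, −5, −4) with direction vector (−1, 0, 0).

√10

Direction vector d = (−1, 0, 0).
AP = (−4, −1, −3); AP·d = 4, |AP|² = 26, |d|² = 1.
distance² = |AP|² − (AP·d)²/|d|² = 26 − 16/1 = 10, so the distance is √10.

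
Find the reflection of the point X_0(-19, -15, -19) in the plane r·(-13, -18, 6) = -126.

(7, 21, -31)

n = (-13, -18, 6), |n|² = 529, n·X_0 − (-126) = 529, so t = 529/529 = 1.
Foot F = X_0 − 1·n = (-6, 3, -25); the reflection is 2F − X_0 = (7, 21, -31).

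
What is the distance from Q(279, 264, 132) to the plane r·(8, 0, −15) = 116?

8

Normal vector n = (8, 0, −15), and n·(279, 264, 132) − 116 = 136.
|n| = √(64 + 0 + 225) = 17, so the distance is |136|/17 = 8.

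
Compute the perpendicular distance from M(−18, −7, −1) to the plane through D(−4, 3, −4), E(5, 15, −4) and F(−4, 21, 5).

8/√61

DE = (9, 12, 0) and DF = (0, 18, 9), so a normal is n = DE × DF = (108, −81, 162).
d = |108·(-18) + (-81)·(-7) + 162·(-1) − (-1323)| / √(11664 + 6561 + 26244) = |-216| / (27√61) = 8/√61.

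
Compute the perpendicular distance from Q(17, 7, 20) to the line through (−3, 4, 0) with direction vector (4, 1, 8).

4√5

Direction vector d = (4, 1, 8).
AP = (20, 3, 20); AP·d = 243, |AP|² = 809, |d|² = 81.
distance² = |AP|² − (AP·d)²/|d|² = 809 − 59049/81 = 80, so the distance is 4√5.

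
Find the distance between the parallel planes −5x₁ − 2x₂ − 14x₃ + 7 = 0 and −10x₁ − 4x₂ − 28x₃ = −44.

1

Divide the second equation by 2 to match normals: −5x₁ − 2x₂ − 14x₃ = -22.
Both planes have normal n = (−5, −2, −14), |n| = 15. Any point on the first plane is at distance |(-22) − (-7)|/|n| = 15/15 = 1 from the second.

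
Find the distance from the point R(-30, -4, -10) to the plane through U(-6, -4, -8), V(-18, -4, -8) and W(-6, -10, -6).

UV = (-12, 0, 0) and UW = (0, -6, 2), so a normal is n = UV × UW = (0, 24, 72).
d = |24·(-4) + 72·(-10) − (-672)| / √(0 + 576 + 5184) = |-144| / (24√10) = 6/√10.

3√10/5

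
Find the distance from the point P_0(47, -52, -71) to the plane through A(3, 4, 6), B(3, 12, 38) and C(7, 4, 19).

16/21

AB = (0, 8, 32) and AC = (4, 0, 13), so a normal is n = AB × AC = (104, 128, -32).
d = |104·47 + 128·(-52) + (-32)·(-71) − 632| / √(10816 + 16384 + 1024) = |-128| / 168 = 16/21.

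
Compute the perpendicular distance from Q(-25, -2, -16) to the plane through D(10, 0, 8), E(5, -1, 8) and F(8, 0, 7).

DE = (-5, -1, 0) and DF = (-2, 0, -1), so a normal is n = DE × DF = (1, -5, -2).
Then n·(-25, -2, -16) - (-6) = 23.
|n| = √(1 + 25 + 4) = √30, so the distance is |23|/√30 = 23/√30.

23/√30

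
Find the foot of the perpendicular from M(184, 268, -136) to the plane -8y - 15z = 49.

(184, 4484/17, -2447/17)

n = (0, -8, -15), |n|² = 289, and n·M − 49 = -153.
t = -153/289 = -9/17, so the foot is M − t·n = (184, 268, -136) − (-9/17)·(0, -8, -15) = (184, 4484/17, -2447/17).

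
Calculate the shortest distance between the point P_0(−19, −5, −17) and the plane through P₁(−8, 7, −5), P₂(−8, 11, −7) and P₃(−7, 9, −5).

14/3

P₁P₂ = (0, 4, −2) and P₁P₃ = (1, 2, 0), so a normal is n = P₁P₂ × P₁P₃ = (4, −2, −4).
n = (4, −2, −4); n·P − (-26) = 28; |n| = 6; distance = 28/6 = 14/3.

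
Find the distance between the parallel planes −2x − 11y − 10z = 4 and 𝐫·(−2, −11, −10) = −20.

8/5

Both planes have normal n = (−2, −11, −10), |n| = 15. Any point on the first plane is at distance |(-20) − 4|/|n| = 24/15 = 8/5 from the second.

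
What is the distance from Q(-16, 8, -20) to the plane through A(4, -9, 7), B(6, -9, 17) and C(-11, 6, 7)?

12/√51

AB = (2, 0, 10) and AC = (-15, 15, 0), so a normal is n = AB × AC = (-150, -150, 30).
d = |(-150)·(-16) + (-150)·8 + 30·(-20) − 960| / √(22500 + 22500 + 900) = |-360| / (30√51) = 12/√51.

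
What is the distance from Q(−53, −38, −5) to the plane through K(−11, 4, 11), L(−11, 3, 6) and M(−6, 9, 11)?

16√51/51

KL = (0, −1, −5) and KM = (5, 5, 0), so a normal is n = KL × KM = (25, −25, 5).
d = |25·(-53) + (-25)·(-38) + 5·(-5) − (-320)| / √(625 + 625 + 25) = |-80| / (5√51) = 16/√51.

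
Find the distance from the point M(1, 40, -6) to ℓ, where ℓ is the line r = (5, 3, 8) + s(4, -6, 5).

√349

Direction vector d = (4, -6, 5).
AP = (-4, 37, -14); AP·d = -308, |AP|² = 1581, |d|² = 77.
distance² = |AP|² − (AP·d)²/|d|² = 1581 − 94864/77 = 349, so the distance is √349.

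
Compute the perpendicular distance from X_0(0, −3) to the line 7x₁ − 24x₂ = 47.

1

d = |7·0 + (-24)·(-3) − 47| / √(49 + 576) = |25|/25 = 1.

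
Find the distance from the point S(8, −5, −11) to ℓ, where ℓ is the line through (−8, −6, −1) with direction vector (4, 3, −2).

Direction vector d = (4, 3, −2).
AP = (16, 1, −10), and AP × d = (28, −8, 44).
|AP × d|² = 2784 and |d|² = 29, so the distance is √(2784/29) = √96 = 4√6.

4√6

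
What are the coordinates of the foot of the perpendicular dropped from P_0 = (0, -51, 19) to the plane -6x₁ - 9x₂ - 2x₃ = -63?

The perpendicular from P_0 has direction n = (-6, -9, -2): r = (0, -51, 19) + t(-6, -9, -2).
Substitute into the plane: n·(P_0 + tn) = -63 gives 421 + 121t = -63, so t = -4.
Foot = (0, -51, 19) + (-4)·(-6, -9, -2) = (24, -15, 27).

(24, -15, 27)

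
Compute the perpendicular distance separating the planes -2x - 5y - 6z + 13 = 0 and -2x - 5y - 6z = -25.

12/√65

Both planes have normal n = (-2, -5, -6), |n| = √65. Any point on the first plane is at distance |(-25) − (-13)|/|n| = 12/√65 = 12√65/65 from the second.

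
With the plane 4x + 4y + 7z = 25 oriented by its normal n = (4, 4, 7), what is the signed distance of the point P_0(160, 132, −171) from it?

n·P_0 − 25 = -54.
|n| = 9, so the signed distance is -54/9 = -6.

-6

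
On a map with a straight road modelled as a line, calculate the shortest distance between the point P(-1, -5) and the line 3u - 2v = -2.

9√13/13

d = |3·(-1) + (-2)·(-5) − (-2)| / √(9 + 4) = |9|/√13 = 9/√13.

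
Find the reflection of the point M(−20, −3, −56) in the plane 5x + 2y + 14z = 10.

(20, 13, 56)

n = (5, 2, 14), |n|² = 225, n·M − 10 = -900, so t = -900/225 = -4.
Foot F = M − (-4)·n = (0, 5, 0); the reflection is 2F − M = (20, 13, 56).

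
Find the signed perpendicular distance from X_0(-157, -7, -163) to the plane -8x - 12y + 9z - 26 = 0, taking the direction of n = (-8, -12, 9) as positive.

n·X_0 − 26 = -153.
|n| = 17, so the signed distance is -153/17 = -9.

-9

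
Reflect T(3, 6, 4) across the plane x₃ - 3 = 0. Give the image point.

n = (0, 0, 1), |n|² = 1, n·T − 3 = 1, so t = 1/1 = 1.
Foot F = T − 1·n = (3, 6, 3); the reflection is 2F − T = (3, 6, 2).

(3, 6, 2)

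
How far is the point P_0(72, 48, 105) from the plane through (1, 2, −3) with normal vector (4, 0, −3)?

8

The plane has equation n·(r − (1, 2, −3)) = 0, i.e. n·r = 13.
n = (4, 0, −3); n·P − 13 = -40; |n| = 5; distance = 40/5 = 8.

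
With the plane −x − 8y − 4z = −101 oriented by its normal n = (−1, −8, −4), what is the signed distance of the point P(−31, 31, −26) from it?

n·P − (-101) = -12.
|n| = 9, so the signed distance is -12/9 = -4/3.

-4/3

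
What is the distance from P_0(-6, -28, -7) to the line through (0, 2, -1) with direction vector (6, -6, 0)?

Direction vector d = (6, -6, 0).
AP = (-6, -30, -6); AP·d = 144, |AP|² = 972, |d|² = 72.
distance² = |AP|² − (AP·d)²/|d|² = 972 − 20736/72 = 684, so the distance is 6√19.

6√19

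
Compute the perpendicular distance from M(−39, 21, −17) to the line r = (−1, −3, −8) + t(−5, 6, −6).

Direction vector d = (−5, 6, −6).
AP = (−38, 24, −9), and AP × d = (−90, −183, −108).
|AP × d|² = 53253 and |d|² = 97, so the distance is √(53253/97) = √549 = 3√61.

3√61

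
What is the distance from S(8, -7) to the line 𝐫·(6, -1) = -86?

141/√37

The normal to the line is n = (6, -1) with |n| = √37.
|n·S − (-86)| = |55 − (-86)| = 141, so the distance is 141/√37.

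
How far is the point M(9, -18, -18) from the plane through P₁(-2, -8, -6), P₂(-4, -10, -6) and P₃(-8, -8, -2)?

P₁P₂ = (-2, -2, 0) and P₁P₃ = (-6, 0, 4), so a normal is n = P₁P₂ × P₁P₃ = (-8, 8, -12).
n = (-8, 8, -12); n·P − 24 = -24; |n| = 4√17; distance = 24/(4√17) = 6/√17.

6/√17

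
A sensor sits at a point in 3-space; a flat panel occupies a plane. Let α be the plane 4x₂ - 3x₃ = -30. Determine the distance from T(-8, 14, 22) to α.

4

Normal vector n = (0, 4, -3), and n·(-8, 14, 22) - (-30) = 20.
|n| = √(0 + 16 + 9) = 5, so the distance is |20|/5 = 4.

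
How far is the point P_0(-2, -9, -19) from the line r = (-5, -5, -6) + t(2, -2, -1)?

√113

Direction vector d = (2, -2, -1).
AP = (3, -4, -13); AP·d = 27, |AP|² = 194, |d|² = 9.
distance² = |AP|² − (AP·d)²/|d|² = 194 − 729/9 = 113, so the distance is √113.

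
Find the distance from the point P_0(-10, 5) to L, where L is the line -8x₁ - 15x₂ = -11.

16/17

The normal to the line is n = (-8, -15) with |n| = 17.
|n·P_0 − (-11)| = |5 − (-11)| = 16, so the distance is 16/17.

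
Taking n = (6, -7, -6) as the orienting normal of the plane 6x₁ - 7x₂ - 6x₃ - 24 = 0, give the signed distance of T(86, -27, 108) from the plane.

n·T − 24 = 33.
|n| = 11, so the signed distance is 33/11 = 3.

3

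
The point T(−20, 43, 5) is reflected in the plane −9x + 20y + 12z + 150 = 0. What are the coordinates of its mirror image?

(16, -37, -43)

n = (−9, 20, 12), |n|² = 625, n·T − (-150) = 1250, so t = 1250/625 = 2.
Foot F = T − 2·n = (−2, 3, −19); the reflection is 2F − T = (16, −37, −43).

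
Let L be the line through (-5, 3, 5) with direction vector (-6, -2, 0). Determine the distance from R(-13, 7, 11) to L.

Direction vector d = (-6, -2, 0).
AP = (-8, 4, 6); AP·d = 40, |AP|² = 116, |d|² = 40.
distance² = |AP|² − (AP·d)²/|d|² = 116 − 1600/40 = 76, so the distance is 2√19.

2√19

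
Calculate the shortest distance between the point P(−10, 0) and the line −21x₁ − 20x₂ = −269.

479/29

The normal to the line is n = (−21, −20) with |n| = 29.
|n·P − (-269)| = |210 − (-269)| = 479, so the distance is 479/29.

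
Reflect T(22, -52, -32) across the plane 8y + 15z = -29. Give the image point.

n = (0, 8, 15), |n|² = 289, n·T − (-29) = -867, so t = -867/289 = -3.
Foot F = T − (-3)·n = (22, -28, 13); the reflection is 2F − T = (22, -4, 58).

(22, -4, 58)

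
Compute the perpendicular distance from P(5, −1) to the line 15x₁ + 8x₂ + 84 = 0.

151/17

The normal to the line is n = (15, 8) with |n| = 17.
|n·P − (-84)| = |67 − (-84)| = 151, so the distance is 151/17.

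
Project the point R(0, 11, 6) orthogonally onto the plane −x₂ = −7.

n = (0, −1, 0), |n|² = 1, and n·R − (-7) = -4.
t = -4/1 = -4, so the foot is R − t·n = (0, 11, 6) − (-4)·(0, −1, 0) = (0, 7, 6).

(0, 7, 6)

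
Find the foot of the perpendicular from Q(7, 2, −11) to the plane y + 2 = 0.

n = (0, 1, 0), |n|² = 1, and n·Q − (-2) = 4.
t = 4/1 = 4, so the foot is Q − t·n = (7, 2, −11) − 4·(0, 1, 0) = (7, −2, −11).

(7, -2, -11)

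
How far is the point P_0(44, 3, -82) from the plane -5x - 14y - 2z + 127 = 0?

Normal vector n = (-5, -14, -2), and n·(44, 3, -82) - (-127) = 29.
|n| = √(25 + 196 + 4) = 15, so the distance is |29|/15 = 29/15.

29/15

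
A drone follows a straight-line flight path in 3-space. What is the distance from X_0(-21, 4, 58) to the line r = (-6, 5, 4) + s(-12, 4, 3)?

Direction vector d = (-12, 4, 3).
AP = (-15, -1, 54); AP·d = 338, |AP|² = 3142, |d|² = 169.
distance² = |AP|² − (AP·d)²/|d|² = 3142 − 114244/169 = 2466, so the distance is 3√274.

3√274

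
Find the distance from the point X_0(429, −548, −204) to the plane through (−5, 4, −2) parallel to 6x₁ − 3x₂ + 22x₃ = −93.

Parallel planes share the normal n = (6, −3, 22); since (−5, 4, −2) lies on the plane, its equation is 6x₁ − 3x₂ + 22x₃ = -86.
d = |6·429 + (-3)·(-548) + 22·(-204) − (-86)| / √(36 + 9 + 484) = |-184| / 23 = 8.

8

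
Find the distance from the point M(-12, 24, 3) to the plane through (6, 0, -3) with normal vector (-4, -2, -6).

3√14/7

The plane has equation n·(r − (6, 0, -3)) = 0, i.e. n·r = -6.
Then n·(-12, 24, 3) - (-6) = -12.
|n| = √(16 + 4 + 36) = 2√14, so the distance is |-12|/(2√14) = 6/√14.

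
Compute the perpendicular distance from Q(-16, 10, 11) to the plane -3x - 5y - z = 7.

4√35/7

Normal vector n = (-3, -5, -1), and n·(-16, 10, 11) - 7 = -20.
|n| = √(9 + 25 + 1) = √35, so the distance is |-20|/√35 = 20/√35.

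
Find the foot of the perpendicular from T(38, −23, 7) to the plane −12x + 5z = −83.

The perpendicular from T has direction n = (−12, 0, 5): r = (38, −23, 7) + t(−12, 0, 5).
Substitute into the plane: n·(T + tn) = -83 gives -421 + 169t = -83, so t = 2.
Foot = (38, −23, 7) + 2·(−12, 0, 5) = (14, −23, 17).

(14, -23, 17)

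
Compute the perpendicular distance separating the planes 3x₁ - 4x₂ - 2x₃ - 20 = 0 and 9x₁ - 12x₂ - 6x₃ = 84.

Divide the second equation by 3 to match normals: 3x₁ - 4x₂ - 2x₃ = 28.
Both planes have normal n = (3, -4, -2), |n| = √29. Any point on the first plane is at distance |28 − 20|/|n| = 8/√29 = 8√29/29 from the second.

8/√29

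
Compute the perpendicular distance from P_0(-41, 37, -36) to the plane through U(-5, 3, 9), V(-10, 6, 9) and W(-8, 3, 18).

UV = (-5, 3, 0) and UW = (-3, 0, 9), so a normal is n = UV × UW = (27, 45, 9).
Then n·(-41, 37, -36) - 81 = 153.
|n| = √(729 + 2025 + 81) = 9√35, so the distance is |153|/(9√35) = 17/√35.

17√35/35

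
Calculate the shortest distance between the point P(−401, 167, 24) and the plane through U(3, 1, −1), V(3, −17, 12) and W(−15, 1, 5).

8

UV = (0, −18, 13) and UW = (−18, 0, 6), so a normal is n = UV × UW = (−108, −234, −324).
d = |(-108)·(-401) + (-234)·167 + (-324)·24 − (-234)| / √(11664 + 54756 + 104976) = |-3312| / 414 = 8.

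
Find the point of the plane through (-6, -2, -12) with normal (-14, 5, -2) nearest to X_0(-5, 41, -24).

n = (-14, 5, -2), |n|² = 225, and n·X_0 − 98 = 225.
t = 225/225 = 1, so the foot is X_0 − t·n = (-5, 41, -24) − 1·(-14, 5, -2) = (9, 36, -22).

(9, 36, -22)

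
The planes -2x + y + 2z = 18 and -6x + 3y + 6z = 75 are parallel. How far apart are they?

Divide the second equation by 3 to match normals: -2x + y + 2z = 25.
With common normal n = (-2, 1, 2) (|n| = 3), the distance is |18 − 25|/|n| = 7/3.

7/3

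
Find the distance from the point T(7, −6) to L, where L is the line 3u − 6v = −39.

32√5/5

d = |3·7 + (-6)·(-6) − (-39)| / √(9 + 36) = |96|/(3√5) = 32√5/5.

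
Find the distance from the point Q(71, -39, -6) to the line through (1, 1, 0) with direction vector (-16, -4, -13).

2√1193

Direction vector d = (-16, -4, -13).
AP = (70, -40, -6), and AP × d = (496, 1006, -920).
|AP × d|² = 2104452 and |d|² = 441, so the distance is √(2104452/441) = √4772 = 2√1193.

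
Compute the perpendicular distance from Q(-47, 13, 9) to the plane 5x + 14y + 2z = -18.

d = |5·(-47) + 14·13 + 2·9 − (-18)| / √(25 + 196 + 4) = |-17| / 15 = 17/15.

17/15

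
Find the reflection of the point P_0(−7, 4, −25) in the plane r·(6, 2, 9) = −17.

n = (6, 2, 9), |n|² = 121, n·P_0 − (-17) = -242, so t = -242/121 = -2.
Foot F = P_0 − (-2)·n = (5, 8, −7); the reflection is 2F − P_0 = (17, 12, 11).

(17, 12, 11)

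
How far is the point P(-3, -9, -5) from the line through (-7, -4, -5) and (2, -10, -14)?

A direction vector is d = (9, -6, -9).
AP = (4, -5, 0); AP·d = 66, |AP|² = 41, |d|² = 198.
distance² = |AP|² − (AP·d)²/|d|² = 41 − 4356/198 = 19, so the distance is √19.

√19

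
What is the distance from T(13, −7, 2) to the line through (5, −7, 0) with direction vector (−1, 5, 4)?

Direction vector d = (−1, 5, 4).
AP = (8, 0, 2); AP·d = 0, |AP|² = 68, |d|² = 42.
distance² = |AP|² − (AP·d)²/|d|² = 68 − 0/42 = 68, so the distance is 2√17.

2√17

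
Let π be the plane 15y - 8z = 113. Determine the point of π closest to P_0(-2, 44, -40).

n = (0, 15, -8), |n|² = 289, and n·P_0 − 113 = 867.
t = 867/289 = 3, so the foot is P_0 − t·n = (-2, 44, -40) − 3·(0, 15, -8) = (-2, -1, -16).

(-2, -1, -16)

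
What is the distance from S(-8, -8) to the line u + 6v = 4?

d = |1·(-8) + 6·(-8) − 4| / √(1 + 36) = |-60|/√37 = 60√37/37.

60/√37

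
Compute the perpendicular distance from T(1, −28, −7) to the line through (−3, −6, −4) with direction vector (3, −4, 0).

Direction vector d = (3, −4, 0).
AP = (4, −22, −3); AP·d = 100, |AP|² = 509, |d|² = 25.
distance² = |AP|² − (AP·d)²/|d|² = 509 − 10000/25 = 109, so the distance is √109.

√109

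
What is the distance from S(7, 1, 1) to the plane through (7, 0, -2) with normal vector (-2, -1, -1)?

The plane has equation n·(r − (7, 0, -2)) = 0, i.e. n·r = -12.
n = (-2, -1, -1); n·P − (-12) = -4; |n| = √6; distance = 4/√6.

2√6/3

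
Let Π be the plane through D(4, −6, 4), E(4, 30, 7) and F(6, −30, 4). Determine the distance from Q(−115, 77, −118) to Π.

7

DE = (0, 36, 3) and DF = (2, −24, 0), so a normal is n = DE × DF = (72, 6, −72).
Then n·(−115, 77, −118) − (−36) = 714.
|n| = √(5184 + 36 + 5184) = 102, so the distance is |714|/102 = 7.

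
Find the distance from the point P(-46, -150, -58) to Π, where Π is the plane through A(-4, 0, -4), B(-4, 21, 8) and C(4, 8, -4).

6

AB = (0, 21, 12) and AC = (8, 8, 0), so a normal is n = AB × AC = (-96, 96, -168).
Then n·(-46, -150, -58) - 1056 = -1296.
|n| = √(9216 + 9216 + 28224) = 216, so the distance is |-1296|/216 = 6.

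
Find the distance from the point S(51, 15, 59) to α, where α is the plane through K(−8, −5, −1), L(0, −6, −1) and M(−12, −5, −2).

7/3

KL = (8, −1, 0) and KM = (−4, 0, −1), so a normal is n = KL × KM = (1, 8, −4).
n = (1, 8, −4); n·P − (-44) = -21; |n| = 9; distance = 21/9 = 7/3.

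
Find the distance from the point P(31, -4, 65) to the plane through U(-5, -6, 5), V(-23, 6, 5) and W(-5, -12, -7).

UV = (-18, 12, 0) and UW = (0, -6, -12), so a normal is n = UV × UW = (-144, -216, 108).
Then n·(31, -4, 65) - 2556 = 864.
|n| = √(20736 + 46656 + 11664) = 36√61, so the distance is |864|/(36√61) = 24/√61.

24/√61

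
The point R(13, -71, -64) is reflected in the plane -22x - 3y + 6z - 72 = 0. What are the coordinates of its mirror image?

With n = (-22, -3, 6), the signed offset is (n·R − 72)/|n|² = -529/529 = -1.
R' = R − 2t·n = (13, -71, -64) − (-2)·(-22, -3, 6) = (-31, -77, -52).

(-31, -77, -52)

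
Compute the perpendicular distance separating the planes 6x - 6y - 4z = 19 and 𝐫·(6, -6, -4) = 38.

19/(2√22)

With common normal n = (6, -6, -4) (|n| = 2√22), the distance is |19 − 38|/|n| = 19/(2√22) = 19√22/44.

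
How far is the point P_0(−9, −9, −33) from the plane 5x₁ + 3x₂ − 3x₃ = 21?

6√43/43

n = (5, 3, −3); n·P − 21 = 6; |n| = √43; distance = 6/√43 = 6√43/43.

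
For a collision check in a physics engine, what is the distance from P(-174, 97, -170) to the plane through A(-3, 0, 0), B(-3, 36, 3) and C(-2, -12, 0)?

AB = (0, 36, 3) and AC = (1, -12, 0), so a normal is n = AB × AC = (36, 3, -36).
Then n·(-174, 97, -170) - (-108) = 255.
|n| = √(1296 + 9 + 1296) = 51, so the distance is |255|/51 = 5.

5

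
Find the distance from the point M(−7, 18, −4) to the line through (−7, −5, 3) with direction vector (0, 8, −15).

Direction vector d = (0, 8, −15).
AP = (0, 23, −7); AP·d = 289, |AP|² = 578, |d|² = 289.
distance² = |AP|² − (AP·d)²/|d|² = 578 − 83521/289 = 289, so the distance is 17.

17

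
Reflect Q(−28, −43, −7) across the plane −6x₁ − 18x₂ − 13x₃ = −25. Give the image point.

n = (−6, −18, −13), |n|² = 529, n·Q − (-25) = 1058, so t = 1058/529 = 2.
Foot F = Q − 2·n = (−16, −7, 19); the reflection is 2F − Q = (−4, 29, 45).

(-4, 29, 45)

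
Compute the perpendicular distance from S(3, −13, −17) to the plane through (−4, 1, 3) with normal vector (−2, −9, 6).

8/11

The plane has equation n·(r − (−4, 1, 3)) = 0, i.e. n·r = 17.
Then n·(3, −13, −17) − 17 = −8.
|n| = √(4 + 81 + 36) = 11, so the distance is |-8|/11 = 8/11.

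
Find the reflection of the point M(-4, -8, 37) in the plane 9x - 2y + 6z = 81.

With n = (9, -2, 6), the signed offset is (n·M − 81)/|n|² = 121/121 = 1.
M' = M − 2t·n = (-4, -8, 37) − 2·(9, -2, 6) = (-22, -4, 25).

(-22, -4, 25)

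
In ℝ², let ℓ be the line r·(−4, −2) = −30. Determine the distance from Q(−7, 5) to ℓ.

d = |(-4)·(-7) + (-2)·5 − (-30)| / √(16 + 4) = |48|/(2√5) = 24√5/5.

24/√5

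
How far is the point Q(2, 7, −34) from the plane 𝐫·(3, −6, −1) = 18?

Normal vector n = (3, −6, −1), and n·(2, 7, −34) − 18 = −20.
|n| = √(9 + 36 + 1) = √46, so the distance is |-20|/√46 = 20/√46.

20/√46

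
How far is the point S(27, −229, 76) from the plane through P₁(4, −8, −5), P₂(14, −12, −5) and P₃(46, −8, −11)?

5

P₁P₂ = (10, −4, 0) and P₁P₃ = (42, 0, −6), so a normal is n = P₁P₂ × P₁P₃ = (24, 60, 168).
d = |24·27 + 60·(-229) + 168·76 − (-1224)| / √(576 + 3600 + 28224) = |900| / 180 = 5.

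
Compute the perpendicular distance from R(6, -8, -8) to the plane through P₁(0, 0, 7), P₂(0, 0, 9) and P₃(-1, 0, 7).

8

P₁P₂ = (0, 0, 2) and P₁P₃ = (-1, 0, 0), so a normal is n = P₁P₂ × P₁P₃ = (0, -2, 0).
Then n·(6, -8, -8) - 0 = 16.
|n| = √(0 + 4 + 0) = 2, so the distance is |16|/2 = 8.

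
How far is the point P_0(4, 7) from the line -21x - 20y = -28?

196/29

The normal to the line is n = (-21, -20) with |n| = 29.
|n·P_0 − (-28)| = |-224 − (-28)| = 196, so the distance is 196/29.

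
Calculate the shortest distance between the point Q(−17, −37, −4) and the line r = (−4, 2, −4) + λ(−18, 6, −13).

13√10

Direction vector d = (−18, 6, −13).
AP = (−13, −39, 0); AP·d = 0, |AP|² = 1690, |d|² = 529.
distance² = |AP|² − (AP·d)²/|d|² = 1690 − 0/529 = 1690, so the distance is 13√10.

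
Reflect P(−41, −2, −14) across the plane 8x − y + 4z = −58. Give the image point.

n = (8, −1, 4), |n|² = 81, n·P − (-58) = -324, so t = -324/81 = -4.
Foot F = P − (-4)·n = (−9, −6, 2); the reflection is 2F − P = (23, −10, 18).

(23, -10, 18)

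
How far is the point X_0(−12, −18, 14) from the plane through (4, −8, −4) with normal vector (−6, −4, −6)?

7√22/11

The plane has equation n·(r − (4, −8, −4)) = 0, i.e. n·r = 32.
d = |(-6)·(-12) + (-4)·(-18) + (-6)·14 − 32| / √(36 + 16 + 36) = |28| / (2√22) = 14/√22.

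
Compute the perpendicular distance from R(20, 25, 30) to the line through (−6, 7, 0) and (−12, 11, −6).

A direction vector is d = (−6, 4, −6).
AP = (26, 18, 30), and AP × d = (−228, −24, 212).
|AP × d|² = 97504 and |d|² = 88, so the distance is √(97504/88) = √1108 = 2√277.

2√277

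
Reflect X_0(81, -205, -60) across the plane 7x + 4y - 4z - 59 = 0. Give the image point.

n = (7, 4, -4), |n|² = 81, n·X_0 − 59 = -72, so t = -72/81 = -8/9.
Foot F = X_0 − (-8/9)·n = (785/9, -1813/9, -572/9); the reflection is 2F − X_0 = (841/9, -1781/9, -604/9).

(841/9, -1781/9, -604/9)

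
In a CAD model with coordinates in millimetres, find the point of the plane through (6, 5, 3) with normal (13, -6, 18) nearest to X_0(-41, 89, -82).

(24, 59, 8)

n = (13, -6, 18), |n|² = 529, and n·X_0 − 102 = -2645.
t = -2645/529 = -5, so the foot is X_0 − t·n = (-41, 89, -82) − (-5)·(13, -6, 18) = (24, 59, 8).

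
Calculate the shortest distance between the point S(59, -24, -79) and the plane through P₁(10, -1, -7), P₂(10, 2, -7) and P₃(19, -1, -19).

4

P₁P₂ = (0, 3, 0) and P₁P₃ = (9, 0, -12), so a normal is n = P₁P₂ × P₁P₃ = (-36, 0, -27).
Then n·(59, -24, -79) - (-171) = 180.
|n| = √(1296 + 0 + 729) = 45, so the distance is |180|/45 = 4.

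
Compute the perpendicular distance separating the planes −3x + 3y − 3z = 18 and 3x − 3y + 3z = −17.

Divide the second equation by -1 to match normals: −3x + 3y − 3z = 17.
Both planes have normal n = (−3, 3, −3), |n| = 3√3. Any point on the first plane is at distance |17 − 18|/|n| = 1/(3√3) = √3/9 from the second.

√3/9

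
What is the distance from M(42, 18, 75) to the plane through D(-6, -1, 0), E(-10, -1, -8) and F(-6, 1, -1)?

23√21/21

DE = (-4, 0, -8) and DF = (0, 2, -1), so a normal is n = DE × DF = (16, -4, -8).
Then n·(42, 18, 75) - (-92) = 92.
|n| = √(256 + 16 + 64) = 4√21, so the distance is |92|/(4√21) = 23/√21.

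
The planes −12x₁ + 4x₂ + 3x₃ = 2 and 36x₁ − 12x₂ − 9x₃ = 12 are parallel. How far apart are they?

Divide the second equation by -3 to match normals: −12x₁ + 4x₂ + 3x₃ = -4.
With common normal n = (−12, 4, 3) (|n| = 13), the distance is |2 − (-4)|/|n| = 6/13.

6/13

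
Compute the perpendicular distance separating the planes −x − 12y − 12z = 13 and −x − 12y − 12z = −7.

Both planes have normal n = (−1, −12, −12), |n| = 17. Any point on the first plane is at distance |(-7) − 13|/|n| = 20/17 from the second.

20/17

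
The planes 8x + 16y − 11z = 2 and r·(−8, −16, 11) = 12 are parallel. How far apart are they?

2/3

Divide the second equation by -1 to match normals: 8x + 16y − 11z = -12.
With common normal n = (8, 16, −11) (|n| = 21), the distance is |2 − (-12)|/|n| = 14/21 = 2/3.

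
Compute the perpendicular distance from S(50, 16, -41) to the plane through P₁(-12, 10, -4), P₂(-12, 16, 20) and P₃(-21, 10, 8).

5

P₁P₂ = (0, 6, 24) and P₁P₃ = (-9, 0, 12), so a normal is n = P₁P₂ × P₁P₃ = (72, -216, 54).
Then n·(50, 16, -41) - (-3240) = 1170.
|n| = √(5184 + 46656 + 2916) = 234, so the distance is |1170|/234 = 5.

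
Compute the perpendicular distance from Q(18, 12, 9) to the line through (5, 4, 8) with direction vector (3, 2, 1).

√10

Direction vector d = (3, 2, 1).
AP = (13, 8, 1); AP·d = 56, |AP|² = 234, |d|² = 14.
distance² = |AP|² − (AP·d)²/|d|² = 234 − 3136/14 = 10, so the distance is √10.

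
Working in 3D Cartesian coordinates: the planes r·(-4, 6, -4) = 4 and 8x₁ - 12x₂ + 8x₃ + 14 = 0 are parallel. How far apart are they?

3√17/34

Divide the second equation by -2 to match normals: -4x₁ + 6x₂ - 4x₃ = 7.
With common normal n = (-4, 6, -4) (|n| = 2√17), the distance is |4 − 7|/|n| = 3/(2√17) = 3√17/34.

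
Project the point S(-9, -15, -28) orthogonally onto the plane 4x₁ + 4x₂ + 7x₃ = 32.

(7, 1, 0)

n = (4, 4, 7), |n|² = 81, and n·S − 32 = -324.
t = -324/81 = -4, so the foot is S − t·n = (-9, -15, -28) − (-4)·(4, 4, 7) = (7, 1, 0).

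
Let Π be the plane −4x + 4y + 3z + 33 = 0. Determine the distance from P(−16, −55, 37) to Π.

n = (−4, 4, 3); n·P − (-33) = -12; |n| = √41; distance = 12/√41 = 12√41/41.

12√41/41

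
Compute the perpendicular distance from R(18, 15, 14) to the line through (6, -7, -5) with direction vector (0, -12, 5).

2√205

Direction vector d = (0, -12, 5).
AP = (12, 22, 19); AP·d = -169, |AP|² = 989, |d|² = 169.
distance² = |AP|² − (AP·d)²/|d|² = 989 − 28561/169 = 820, so the distance is 2√205.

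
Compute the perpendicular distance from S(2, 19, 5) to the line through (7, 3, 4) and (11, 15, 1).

A direction vector is d = (4, 12, −3).
AP = (−5, 16, 1), and AP × d = (−60, −11, −124).
|AP × d|² = 19097 and |d|² = 169, so the distance is √(19097/169) = √113.

√113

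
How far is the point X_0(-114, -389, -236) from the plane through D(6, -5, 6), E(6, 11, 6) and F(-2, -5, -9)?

DE = (0, 16, 0) and DF = (-8, 0, -15), so a normal is n = DE × DF = (-240, 0, 128).
Then n·(-114, -389, -236) - (-672) = -2176.
|n| = √(57600 + 0 + 16384) = 272, so the distance is |-2176|/272 = 8.

8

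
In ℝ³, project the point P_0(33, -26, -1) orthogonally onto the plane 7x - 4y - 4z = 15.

(5, -10, 15)

n = (7, -4, -4), |n|² = 81, and n·P_0 − 15 = 324.
t = 324/81 = 4, so the foot is P_0 − t·n = (33, -26, -1) − 4·(7, -4, -4) = (5, -10, 15).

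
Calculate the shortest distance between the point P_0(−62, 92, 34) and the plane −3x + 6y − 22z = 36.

2

n = (−3, 6, −22); n·P − 36 = -46; |n| = 23; distance = 46/23 = 2.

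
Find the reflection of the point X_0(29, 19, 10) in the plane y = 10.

With n = (0, 1, 0), the signed offset is (n·X_0 − 10)/|n|² = 9/1 = 9.
X_0' = X_0 − 2t·n = (29, 19, 10) − 18·(0, 1, 0) = (29, 1, 10).

(29, 1, 10)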